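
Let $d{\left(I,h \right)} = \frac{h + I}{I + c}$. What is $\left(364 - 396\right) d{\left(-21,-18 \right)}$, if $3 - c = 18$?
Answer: $- \frac{104}{3} \approx -34.667$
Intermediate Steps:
$c = -15$ ($c = 3 - 18 = -15$)
$d{\left(I,h \right)} = \frac{I + h}{-15 + I}$ ($d{\left(I,h \right)} = \frac{h + I}{I - 15} = \frac{I + h}{-15 + I}$)
$\left(364 - 396\right) d{\left(-21,-18 \right)} = \left(364 - 396\right) \frac{-21 - 18}{-15 - 21} = - 32 \frac{1}{-36} \left(-39\right) = - 32 \left(\left(- \frac{1}{36}\right) \left(-39\right)\right) = \left(-32\right) \frac{13}{12} = - \frac{104}{3}$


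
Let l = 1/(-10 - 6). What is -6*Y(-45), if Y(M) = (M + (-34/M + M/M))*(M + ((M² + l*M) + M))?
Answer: 2011191/4 ≈ 5.0280e+5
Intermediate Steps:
l = -1/16 (l = 1/(-16) = -1/16 ≈ -0.062500)
Y(M) = (M² + 31*M/16)*(1 + M - 34/M) (Y(M) = (M + (-34/M + M/M))*(M + ((M² - M/16) + M)) = (M + (-34/M + 1))*(M + (M² + 15*M/16)) = (M + (1 - 34/M))*(M² + 31*M/16) = (1 + M - 34/M)*(M² + 31*M/16) = (M² + 31*M/16)*(1 + M - 34/M))
-6*Y(-45) = -6*(-527/8 + (-45)³ - 513/16*(-45) + (47/16)*(-45)²) = -6*(-527/8 - 91125 + 23085/16 + (47/16)*2025) = -6*(-527/8 - 91125 + 23085/16 + 95175/16) = -6*(-670397/8) = 2011191/4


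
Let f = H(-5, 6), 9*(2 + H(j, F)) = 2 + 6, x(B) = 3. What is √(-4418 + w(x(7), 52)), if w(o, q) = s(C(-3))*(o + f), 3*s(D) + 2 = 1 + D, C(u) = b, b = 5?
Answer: I*√357654/9 ≈ 66.449*I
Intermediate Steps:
H(j, F) = -10/9 (H(j, F) = -2 + (2 + 6)/9 = -2 + (⅑)*8 = -2 + 8/9 = -10/9)
f = -10/9 ≈ -1.1111
C(u) = 5
s(D) = -⅓ + D/3 (s(D) = -⅔ + (1 + D)/3 = -⅔ + (⅓ + D/3) = -⅓ + D/3)
w(o, q) = -40/27 + 4*o/3 (w(o, q) = (-⅓ + (⅓)*5)*(o - 10/9) = (-⅓ + 5/3)*(-10/9 + o) = 4*(-10/9 + o)/3 = -40/27 + 4*o/3)
√(-4418 + w(x(7), 52)) = √(-4418 + (-40/27 + (4/3)*3)) = √(-4418 + (-40/27 + 4)) = √(-4418 + 68/27) = √(-119218/27) = I*√357654/9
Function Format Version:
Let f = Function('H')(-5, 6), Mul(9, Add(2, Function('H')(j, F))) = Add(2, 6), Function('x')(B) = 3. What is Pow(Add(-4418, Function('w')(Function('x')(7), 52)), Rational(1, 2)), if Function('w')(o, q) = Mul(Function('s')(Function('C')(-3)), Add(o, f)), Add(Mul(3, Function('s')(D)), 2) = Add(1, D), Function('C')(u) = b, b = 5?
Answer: Mul(Rational(1, 9), I, Pow(357654, Rational(1, 2))) ≈ Mul(66.449, I)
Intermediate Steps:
Function('H')(j, F) = Rational(-10, 9) (Function('H')(j, F) = Add(-2, Mul(Rational(1, 9), Add(2, 6))) = Add(-2, Mul(Rational(1, 9), 8)) = Add(-2, Rational(8, 9)) = Rational(-10, 9))
f = Rational(-10, 9) ≈ -1.1111
Function('C')(u) = 5
Function('s')(D) = Add(Rational(-1, 3), Mul(Rational(1, 3), D)) (Function('s')(D) = Add(Rational(-2, 3), Mul(Rational(1, 3), Add(1, D))) = Add(Rational(-2, 3), Add(Rational(1, 3), Mul(Rational(1, 3), D))) = Add(Rational(-1, 3), Mul(Rational(1, 3), D)))
Function('w')(o, q) = Add(Rational(-40, 27), Mul(Rational(4, 3), o)) (Function('w')(o, q) = Mul(Add(Rational(-1, 3), Mul(Rational(1, 3), 5)), Add(o, Rational(-10, 9))) = Mul(Add(Rational(-1, 3), Rational(5, 3)), Add(Rational(-10, 9), o)) = Mul(Rational(4, 3), Add(Rational(-10, 9), o)) = Add(Rational(-40, 27), Mul(Rational(4, 3), o)))
Pow(Add(-4418, Function('w')(Function('x')(7), 52)), Rational(1, 2)) = Pow(Add(-4418, Add(Rational(-40, 27), Mul(Rational(4, 3), 3))), Rational(1, 2)) = Pow(Add(-4418, Add(Rational(-40, 27), 4)), Rational(1, 2)) = Pow(Add(-4418, Rational(68, 27)), Rational(1, 2)) = Pow(Rational(-119218, 27), Rational(1, 2)) = Mul(Rational(1, 9), I, Pow(357654, Rational(1, 2)))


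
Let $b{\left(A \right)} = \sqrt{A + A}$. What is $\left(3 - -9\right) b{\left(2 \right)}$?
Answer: $24$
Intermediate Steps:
$b{\left(A \right)} = \sqrt{2} \sqrt{A}$ ($b{\left(A \right)} = \sqrt{2 A} = \sqrt{2} \sqrt{A}$)
$\left(3 - -9\right) b{\left(2 \right)} = \left(3 - -9\right) \sqrt{2} \sqrt{2} = \left(3 + 9\right) 2 = 12 \cdot 2 = 24$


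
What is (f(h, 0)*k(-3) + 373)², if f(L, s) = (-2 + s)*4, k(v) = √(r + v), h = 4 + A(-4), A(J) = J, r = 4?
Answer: 133225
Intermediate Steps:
h = 0 (h = 4 - 4 = 0)
k(v) = √(4 + v)
f(L, s) = -8 + 4*s
(f(h, 0)*k(-3) + 373)² = ((-8 + 4*0)*√(4 - 3) + 373)² = ((-8 + 0)*√1 + 373)² = (-8*1 + 373)² = (-8 + 373)² = 365² = 133225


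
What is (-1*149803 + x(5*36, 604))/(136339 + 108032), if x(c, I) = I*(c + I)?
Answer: 107911/81457 ≈ 1.3248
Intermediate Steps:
x(c, I) = I*(I + c)
(-1*149803 + x(5*36, 604))/(136339 + 108032) = (-1*149803 + 604*(604 + 5*36))/(136339 + 108032) = (-149803 + 604*(604 + 180))/244371 = (-149803 + 604*784)*(1/244371) = (-149803 + 473536)*(1/244371) = 323733*(1/244371) = 107911/81457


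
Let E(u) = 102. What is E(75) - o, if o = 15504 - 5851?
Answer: -9551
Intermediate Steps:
o = 9653
E(75) - o = 102 - 1*9653 = 102 - 9653 = -9551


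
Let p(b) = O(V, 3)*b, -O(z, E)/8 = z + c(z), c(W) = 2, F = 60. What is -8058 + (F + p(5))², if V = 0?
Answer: -7658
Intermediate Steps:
O(z, E) = -16 - 8*z (O(z, E) = -8*(z + 2) = -8*(2 + z) = -16 - 8*z)
p(b) = -16*b (p(b) = (-16 - 8*0)*b = (-16 + 0)*b = -16*b)
-8058 + (F + p(5))² = -8058 + (60 - 16*5)² = -8058 + (60 - 80)² = -8058 + (-20)² = -8058 + 400 = -7658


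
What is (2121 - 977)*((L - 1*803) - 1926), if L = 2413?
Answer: -361504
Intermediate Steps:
(2121 - 977)*((L - 1*803) - 1926) = (2121 - 977)*((2413 - 1*803) - 1926) = 1144*((2413 - 803) - 1926) = 1144*(1610 - 1926) = 1144*(-316) = -361504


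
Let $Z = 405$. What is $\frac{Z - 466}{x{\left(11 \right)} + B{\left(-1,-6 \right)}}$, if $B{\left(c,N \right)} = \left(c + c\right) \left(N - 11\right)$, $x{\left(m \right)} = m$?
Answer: $- \frac{61}{45} \approx -1.3556$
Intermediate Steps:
$B{\left(c,N \right)} = 2 c \left(-11 + N\right)$
$\frac{Z - 466}{x{\left(11 \right)} + B{\left(-1,-6 \right)}} = \frac{405 - 466}{11 + 2 \left(-1\right) \left(-11 - 6\right)} = - \frac{61}{11 + 2 \left(-1\right) \left(-17\right)} = - \frac{61}{11 + 34} = - \frac{61}{45}$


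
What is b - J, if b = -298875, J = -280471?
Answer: -18404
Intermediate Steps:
b - J = -298875 - 1*(-280471) = -298875 + 280471 = -18404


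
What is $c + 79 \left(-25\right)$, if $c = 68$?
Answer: $-1907$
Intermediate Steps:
$c + 79 \left(-25\right) = 68 + 79 \left(-25\right) = 68 - 1975 = -1907$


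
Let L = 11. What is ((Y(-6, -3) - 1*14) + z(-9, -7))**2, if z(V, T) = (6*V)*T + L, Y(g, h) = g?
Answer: 136161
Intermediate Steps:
z(V, T) = 11 + 6*T*V (z(V, T) = (6*V)*T + 11 = 6*T*V + 11 = 11 + 6*T*V)
((Y(-6, -3) - 1*14) + z(-9, -7))**2 = ((-6 - 1*14) + (11 + 6*(-7)*(-9)))**2 = ((-6 - 14) + (11 + 378))**2 = (-20 + 389)**2 = 369**2 = 136161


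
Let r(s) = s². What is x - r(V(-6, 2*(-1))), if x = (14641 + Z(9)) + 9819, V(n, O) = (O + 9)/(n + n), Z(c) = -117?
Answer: 3505343/144 ≈ 24343.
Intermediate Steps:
V(n, O) = (9 + O)/(2*n) (V(n, O) = (9 + O)/((2*n)) = (9 + O)*(1/(2*n)) = (9 + O)/(2*n))
x = 24343 (x = (14641 - 117) + 9819 = 14524 + 9819 = 24343)
x - r(V(-6, 2*(-1))) = 24343 - ((½)*(9 + 2*(-1))/(-6))² = 24343 - ((½)*(-⅙)*(9 - 2))² = 24343 - ((½)*(-⅙)*7)² = 24343 - (-7/12)² = 24343 - 1*49/144 = 24343 - 49/144 = 3505343/144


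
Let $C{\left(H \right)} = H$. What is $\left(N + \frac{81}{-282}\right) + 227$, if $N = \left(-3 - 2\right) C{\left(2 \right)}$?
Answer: $\frac{20371}{94} \approx 216.71$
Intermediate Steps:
$N = -10$ ($N = \left(-3 - 2\right) 2 = \left(-5\right) 2 = -10$)
$\left(N + \frac{81}{-282}\right) + 227 = \left(-10 + \frac{81}{-282}\right) + 227 = \left(-10 + 81 \left(- \frac{1}{282}\right)\right) + 227 = \left(-10 - \frac{27}{94}\right) + 227 = - \frac{967}{94} + 227 = \frac{20371}{94}$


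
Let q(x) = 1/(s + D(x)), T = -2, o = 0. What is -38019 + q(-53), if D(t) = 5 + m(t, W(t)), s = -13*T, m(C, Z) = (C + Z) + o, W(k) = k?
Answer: -2851426/75 ≈ -38019.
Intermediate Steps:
m(C, Z) = C + Z (m(C, Z) = (C + Z) + 0 = C + Z)
s = 26 (s = -13*(-2) = 26)
D(t) = 5 + 2*t (D(t) = 5 + (t + t) = 5 + 2*t)
q(x) = 1/(31 + 2*x) (q(x) = 1/(26 + (5 + 2*x)) = 1/(31 + 2*x))
-38019 + q(-53) = -38019 + 1/(31 + 2*(-53)) = -38019 + 1/(31 - 106) = -38019 + 1/(-75) = -38019 - 1/75 = -2851426/75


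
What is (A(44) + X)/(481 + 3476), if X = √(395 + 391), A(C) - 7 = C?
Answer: 17/1319 + √786/3957 ≈ 0.019974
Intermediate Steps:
A(C) = 7 + C
X = √786 ≈ 28.036
(A(44) + X)/(481 + 3476) = ((7 + 44) + √786)/(481 + 3476) = (51 + √786)/3957 = (51 + √786)*(1/3957) = 17/1319 + √786/3957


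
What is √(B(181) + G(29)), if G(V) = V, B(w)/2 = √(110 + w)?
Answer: √(29 + 2*√291) ≈ 7.9446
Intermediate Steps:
B(w) = 2*√(110 + w)
√(B(181) + G(29)) = √(2*√(110 + 181) + 29) = √(2*√291 + 29) = √(29 + 2*√291)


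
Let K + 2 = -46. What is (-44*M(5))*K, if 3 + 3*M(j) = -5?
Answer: -5632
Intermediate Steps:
K = -48 (K = -2 - 46 = -48)
M(j) = -8/3 (M(j) = -1 + (1/3)*(-5) = -1 - 5/3 = -8/3)
(-44*M(5))*K = -44*(-8/3)*(-48) = (352/3)*(-48) = -5632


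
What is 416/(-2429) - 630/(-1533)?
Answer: 42502/177317 ≈ 0.23970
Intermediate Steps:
416/(-2429) - 630/(-1533) = 416*(-1/2429) - 630*(-1/1533) = -416/2429 + 30/73 = 42502/177317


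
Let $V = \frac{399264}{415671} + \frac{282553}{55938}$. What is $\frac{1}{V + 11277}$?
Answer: $\frac{7750601466}{87450127104647} \approx 8.8629 \cdot 10^{-5}$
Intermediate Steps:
$V = \frac{46594372565}{7750601466}$ ($V = 399264 \cdot \frac{1}{415671} + 282553 \cdot \frac{1}{55938} = \frac{133088}{138557} + \frac{282553}{55938} = \frac{46594372565}{7750601466} \approx 6.0117$)
$\frac{1}{V + 11277} = \frac{1}{\frac{46594372565}{7750601466} + 11277} = \frac{1}{\frac{87450127104647}{7750601466}} = \frac{7750601466}{87450127104647}$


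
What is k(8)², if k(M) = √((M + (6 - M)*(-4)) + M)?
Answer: 24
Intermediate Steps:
k(M) = √(-24 + 6*M) (k(M) = √((M + (-24 + 4*M)) + M) = √((-24 + 5*M) + M) = √(-24 + 6*M))
k(8)² = (√(-24 + 6*8))² = (√(-24 + 48))² = (√24)² = (2*√6)² = 24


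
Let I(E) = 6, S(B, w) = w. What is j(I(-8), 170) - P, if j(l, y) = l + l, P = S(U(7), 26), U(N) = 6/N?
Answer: -14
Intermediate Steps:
P = 26
j(l, y) = 2*l
j(I(-8), 170) - P = 2*6 - 1*26 = 12 - 26 = -14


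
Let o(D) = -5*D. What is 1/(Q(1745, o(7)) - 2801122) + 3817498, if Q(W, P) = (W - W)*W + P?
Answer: 10693411245185/2801157 ≈ 3.8175e+6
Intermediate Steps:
Q(W, P) = P (Q(W, P) = 0*W + P = 0 + P = P)
1/(Q(1745, o(7)) - 2801122) + 3817498 = 1/(-5*7 - 2801122) + 3817498 = 1/(-35 - 2801122) + 3817498 = 1/(-2801157) + 3817498 = -1/2801157 + 3817498 = 10693411245185/2801157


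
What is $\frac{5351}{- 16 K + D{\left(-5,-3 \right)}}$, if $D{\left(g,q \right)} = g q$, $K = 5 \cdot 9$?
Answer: $- \frac{5351}{705} \approx -7.5901$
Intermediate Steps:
$K = 45$
$\frac{5351}{- 16 K + D{\left(-5,-3 \right)}} = \frac{5351}{\left(-16\right) 45 - -15} = \frac{5351}{-720 + 15} = \frac{5351}{-705} = 5351 \left(- \frac{1}{705}\right) = - \frac{5351}{705}$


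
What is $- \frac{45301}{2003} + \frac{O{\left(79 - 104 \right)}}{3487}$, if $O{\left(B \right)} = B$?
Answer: $- \frac{158014662}{6984461} \approx -22.624$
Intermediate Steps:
$- \frac{45301}{2003} + \frac{O{\left(79 - 104 \right)}}{3487} = - \frac{45301}{2003} + \frac{79 - 104}{3487} = \left(-45301\right) \frac{1}{2003} + \left(79 - 104\right) \frac{1}{3487} = - \frac{45301}{2003} - \frac{25}{3487} = - \frac{158014662}{6984461}$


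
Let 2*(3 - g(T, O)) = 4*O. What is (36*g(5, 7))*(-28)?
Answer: 11088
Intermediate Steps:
g(T, O) = 3 - 2*O
(36*g(5, 7))*(-28) = (36*(3 - 2*7))*(-28) = (36*(3 - 14))*(-28) = (36*(-11))*(-28) = -396*(-28) = 11088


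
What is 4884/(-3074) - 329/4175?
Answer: -10701023/6416975 ≈ -1.6676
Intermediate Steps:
4884/(-3074) - 329/4175 = 4884*(-1/3074) - 329*1/4175 = -2442/1537 - 329/4175 = -10701023/6416975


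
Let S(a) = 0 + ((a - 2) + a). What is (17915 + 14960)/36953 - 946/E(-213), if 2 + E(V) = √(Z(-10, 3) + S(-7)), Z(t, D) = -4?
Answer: 17676019/221718 + 473*I*√5/6 ≈ 79.723 + 176.28*I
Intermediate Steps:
S(a) = -2 + 2*a (S(a) = 0 + ((-2 + a) + a) = 0 + (-2 + 2*a) = -2 + 2*a)
E(V) = -2 + 2*I*√5 (E(V) = -2 + √(-4 + (-2 + 2*(-7))) = -2 + √(-4 + (-2 - 14)) = -2 + √(-4 - 16) = -2 + √(-20) = -2 + 2*I*√5)
(17915 + 14960)/36953 - 946/E(-213) = (17915 + 14960)/36953 - 946/(-2 + 2*I*√5) = 32875*(1/36953) - 946/(-2 + 2*I*√5) = 32875/36953 - 946/(-2 + 2*I*√5)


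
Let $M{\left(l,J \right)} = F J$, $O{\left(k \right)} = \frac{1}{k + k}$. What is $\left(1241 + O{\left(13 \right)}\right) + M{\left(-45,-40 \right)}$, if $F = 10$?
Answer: $\frac{21867}{26} \approx 841.04$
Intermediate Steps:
$O{\left(k \right)} = \frac{1}{2 k}$
$M{\left(l,J \right)} = 10 J$
$\left(1241 + O{\left(13 \right)}\right) + M{\left(-45,-40 \right)} = \left(1241 + \frac{1}{2 \cdot 13}\right) + 10 \left(-40\right) = \left(1241 + \frac{1}{2} \cdot \frac{1}{13}\right) - 400 = \left(1241 + \frac{1}{26}\right) - 400 = \frac{32267}{26} - 400 = \frac{21867}{26}$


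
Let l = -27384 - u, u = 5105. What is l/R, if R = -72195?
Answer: 32489/72195 ≈ 0.45002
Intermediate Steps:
l = -32489 (l = -27384 - 1*5105 = -27384 - 5105 = -32489)
l/R = -32489/(-72195) = -32489*(-1/72195) = 32489/72195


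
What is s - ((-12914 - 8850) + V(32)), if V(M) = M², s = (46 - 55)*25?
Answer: 20515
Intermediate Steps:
s = -225 (s = -9*25 = -225)
s - ((-12914 - 8850) + V(32)) = -225 - ((-12914 - 8850) + 32²) = -225 - (-21764 + 1024) = -225 - 1*(-20740) = -225 + 20740 = 20515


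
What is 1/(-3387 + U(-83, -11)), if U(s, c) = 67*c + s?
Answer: -1/4207 ≈ -0.00023770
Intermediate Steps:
U(s, c) = s + 67*c
1/(-3387 + U(-83, -11)) = 1/(-3387 + (-83 + 67*(-11))) = 1/(-3387 + (-83 - 737)) = 1/(-3387 - 820) = 1/(-4207) = -1/4207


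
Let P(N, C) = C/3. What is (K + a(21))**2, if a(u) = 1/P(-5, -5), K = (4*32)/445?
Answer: 19321/198025 ≈ 0.097569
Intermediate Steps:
P(N, C) = C/3 (P(N, C) = C*(1/3) = C/3)
K = 128/445 (K = 128*(1/445) = 128/445 ≈ 0.28764)
a(u) = -3/5 (a(u) = 1/((1/3)*(-5)) = 1/(-5/3) = -3/5)
(K + a(21))**2 = (128/445 - 3/5)**2 = (-139/445)**2 = 19321/198025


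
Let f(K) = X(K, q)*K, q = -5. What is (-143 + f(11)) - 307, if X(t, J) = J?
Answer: -505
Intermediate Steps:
f(K) = -5*K
(-143 + f(11)) - 307 = (-143 - 5*11) - 307 = (-143 - 55) - 307 = -198 - 307 = -505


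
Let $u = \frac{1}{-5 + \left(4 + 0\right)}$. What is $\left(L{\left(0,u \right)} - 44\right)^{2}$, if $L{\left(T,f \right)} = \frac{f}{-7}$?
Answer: $\frac{94249}{49} \approx 1923.4$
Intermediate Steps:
$u = -1$ ($u = \frac{1}{-5 + 4} = \frac{1}{-1} = -1$)
$L{\left(T,f \right)} = - \frac{f}{7}$ ($L{\left(T,f \right)} = f \left(- \frac{1}{7}\right) = - \frac{f}{7}$)
$\left(L{\left(0,u \right)} - 44\right)^{2} = \left(\left(- \frac{1}{7}\right) \left(-1\right) - 44\right)^{2} = \left(\frac{1}{7} - 44\right)^{2} = \left(- \frac{307}{7}\right)^{2} = \frac{94249}{49}$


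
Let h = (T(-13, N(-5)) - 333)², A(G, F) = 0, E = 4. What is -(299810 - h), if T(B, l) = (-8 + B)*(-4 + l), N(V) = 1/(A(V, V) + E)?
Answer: -3762671/16 ≈ -2.3517e+5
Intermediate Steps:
N(V) = ¼ (N(V) = 1/(0 + 4) = 1/4 = ¼)
h = 1034289/16 (h = ((32 - 8*¼ - 4*(-13) - 13*¼) - 333)² = ((32 - 2 + 52 - 13/4) - 333)² = (315/4 - 333)² = (-1017/4)² = 1034289/16 ≈ 64643.)
-(299810 - h) = -(299810 - 1*1034289/16) = -(299810 - 1034289/16) = -1*3762671/16 = -3762671/16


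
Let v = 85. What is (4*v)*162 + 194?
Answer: 55274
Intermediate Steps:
(4*v)*162 + 194 = (4*85)*162 + 194 = 340*162 + 194 = 55080 + 194 = 55274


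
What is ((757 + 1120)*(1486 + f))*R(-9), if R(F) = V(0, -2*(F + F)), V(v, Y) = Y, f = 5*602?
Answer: 303803712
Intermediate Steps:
f = 3010
R(F) = -4*F (R(F) = -2*(F + F) = -4*F)
((757 + 1120)*(1486 + f))*R(-9) = ((757 + 1120)*(1486 + 3010))*(-4*(-9)) = (1877*4496)*36 = 8438992*36 = 303803712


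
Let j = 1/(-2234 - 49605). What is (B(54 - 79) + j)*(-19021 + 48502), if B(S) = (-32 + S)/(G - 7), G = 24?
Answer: -87111638040/881263 ≈ -98849.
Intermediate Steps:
j = -1/51839 (j = 1/(-51839) = -1/51839 ≈ -1.9290e-5)
B(S) = -32/17 + S/17 (B(S) = (-32 + S)/(24 - 7) = (-32 + S)/17 = (-32 + S)*(1/17) = -32/17 + S/17)
(B(54 - 79) + j)*(-19021 + 48502) = ((-32/17 + (54 - 79)/17) - 1/51839)*(-19021 + 48502) = ((-32/17 + (1/17)*(-25)) - 1/51839)*29481 = ((-32/17 - 25/17) - 1/51839)*29481 = (-57/17 - 1/51839)*29481 = -2954840/881263*29481 = -87111638040/881263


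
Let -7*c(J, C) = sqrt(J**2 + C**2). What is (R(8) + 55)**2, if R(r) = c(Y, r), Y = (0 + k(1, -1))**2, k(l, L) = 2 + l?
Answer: (385 - sqrt(145))**2/49 ≈ 2838.7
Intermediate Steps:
Y = 9 (Y = (0 + (2 + 1))**2 = (0 + 3)**2 = 3**2 = 9)
c(J, C) = -sqrt(C**2 + J**2)/7 (c(J, C) = -sqrt(J**2 + C**2)/7 = -sqrt(C**2 + J**2)/7)
R(r) = -sqrt(81 + r**2)/7 (R(r) = -sqrt(r**2 + 9**2)/7 = -sqrt(r**2 + 81)/7 = -sqrt(81 + r**2)/7)
(R(8) + 55)**2 = (-sqrt(81 + 8**2)/7 + 55)**2 = (-sqrt(81 + 64)/7 + 55)**2 = (-sqrt(145)/7 + 55)**2 = (55 - sqrt(145)/7)**2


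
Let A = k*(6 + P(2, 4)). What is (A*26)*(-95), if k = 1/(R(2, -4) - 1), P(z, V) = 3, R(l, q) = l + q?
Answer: 7410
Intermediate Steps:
k = -⅓ (k = 1/((2 - 4) - 1) = 1/(-2 - 1) = 1/(-3) = -⅓ ≈ -0.33333)
A = -3 (A = -(6 + 3)/3 = -⅓*9 = -3)
(A*26)*(-95) = -3*26*(-95) = -78*(-95) = 7410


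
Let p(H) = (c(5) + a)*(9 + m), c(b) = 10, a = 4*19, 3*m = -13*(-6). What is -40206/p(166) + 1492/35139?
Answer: -704153857/52884195 ≈ -13.315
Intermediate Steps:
m = 26 (m = (-13*(-6))/3 = (⅓)*78 = 26)
a = 76
p(H) = 3010 (p(H) = (10 + 76)*(9 + 26) = 86*35 = 3010)
-40206/p(166) + 1492/35139 = -40206/3010 + 1492/35139 = -40206*1/3010 + 1492*(1/35139) = -20103/1505 + 1492/35139 = -704153857/52884195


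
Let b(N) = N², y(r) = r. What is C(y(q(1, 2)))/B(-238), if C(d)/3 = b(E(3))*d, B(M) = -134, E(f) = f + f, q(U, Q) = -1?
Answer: 54/67 ≈ 0.80597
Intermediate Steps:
E(f) = 2*f
C(d) = 108*d (C(d) = 3*((2*3)²*d) = 3*(6²*d) = 3*(36*d) = 108*d)
C(y(q(1, 2)))/B(-238) = (108*(-1))/(-134) = -108*(-1/134) = 54/67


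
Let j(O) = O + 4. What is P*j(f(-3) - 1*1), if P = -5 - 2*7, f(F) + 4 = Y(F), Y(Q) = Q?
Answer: 76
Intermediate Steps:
f(F) = -4 + F
j(O) = 4 + O
P = -19 (P = -5 - 14 = -19)
P*j(f(-3) - 1*1) = -19*(4 + ((-4 - 3) - 1*1)) = -19*(4 + (-7 - 1)) = -19*(4 - 8) = -19*(-4) = 76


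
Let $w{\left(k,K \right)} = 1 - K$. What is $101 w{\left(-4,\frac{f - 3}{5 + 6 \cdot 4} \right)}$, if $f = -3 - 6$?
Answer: $\frac{4141}{29} \approx 142.79$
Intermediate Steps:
$f = -9$ ($f = -3 - 6 = -9$)
$101 w{\left(-4,\frac{f - 3}{5 + 6 \cdot 4} \right)} = 101 \left(1 - \frac{-9 - 3}{5 + 6 \cdot 4}\right) = 101 \left(1 - - \frac{12}{5 + 24}\right) = 101 \left(1 - - \frac{12}{29}\right) = 101 \left(1 + \frac{12}{29}\right) = 101 \cdot \frac{41}{29} = \frac{4141}{29}$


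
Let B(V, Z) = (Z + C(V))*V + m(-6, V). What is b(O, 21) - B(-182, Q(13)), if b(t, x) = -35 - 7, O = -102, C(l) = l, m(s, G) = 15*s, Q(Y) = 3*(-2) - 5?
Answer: -35078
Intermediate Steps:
Q(Y) = -11 (Q(Y) = -6 - 5 = -11)
B(V, Z) = -90 + V*(V + Z) (B(V, Z) = (Z + V)*V + 15*(-6) = (V + Z)*V - 90 = V*(V + Z) - 90 = -90 + V*(V + Z))
b(t, x) = -42
b(O, 21) - B(-182, Q(13)) = -42 - (-90 + (-182)² - 182*(-11)) = -42 - (-90 + 33124 + 2002) = -42 - 1*35036 = -42 - 35036 = -35078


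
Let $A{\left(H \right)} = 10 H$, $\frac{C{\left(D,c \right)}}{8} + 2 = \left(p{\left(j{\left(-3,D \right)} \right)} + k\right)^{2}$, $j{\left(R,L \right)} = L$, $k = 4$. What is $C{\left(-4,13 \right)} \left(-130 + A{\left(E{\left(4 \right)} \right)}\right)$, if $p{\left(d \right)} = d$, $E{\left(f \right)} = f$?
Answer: $1440$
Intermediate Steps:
$C{\left(D,c \right)} = -16 + 8 \left(4 + D\right)^{2}$ ($C{\left(D,c \right)} = -16 + 8 \left(D + 4\right)^{2} = -16 + 8 \left(4 + D\right)^{2}$)
$C{\left(-4,13 \right)} \left(-130 + A{\left(E{\left(4 \right)} \right)}\right) = \left(-16 + 8 \left(4 - 4\right)^{2}\right) \left(-130 + 10 \cdot 4\right) = \left(-16 + 8 \cdot 0^{2}\right) \left(-130 + 40\right) = \left(-16 + 8 \cdot 0\right) \left(-90\right) = \left(-16 + 0\right) \left(-90\right) = \left(-16\right) \left(-90\right) = 1440$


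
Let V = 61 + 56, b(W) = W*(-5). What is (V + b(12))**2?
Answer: 3249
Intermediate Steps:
b(W) = -5*W
V = 117
(V + b(12))**2 = (117 - 5*12)**2 = (117 - 60)**2 = 57**2 = 3249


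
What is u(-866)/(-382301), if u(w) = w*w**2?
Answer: 649461896/382301 ≈ 1698.8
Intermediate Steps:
u(w) = w**3
u(-866)/(-382301) = (-866)**3/(-382301) = -649461896*(-1/382301) = 649461896/382301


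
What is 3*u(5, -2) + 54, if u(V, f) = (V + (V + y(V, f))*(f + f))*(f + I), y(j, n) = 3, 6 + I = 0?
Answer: 702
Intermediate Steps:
I = -6 (I = -6 + 0 = -6)
u(V, f) = (-6 + f)*(V + 2*f*(3 + V)) (u(V, f) = (V + (V + 3)*(f + f))*(f - 6) = (V + (3 + V)*(2*f))*(-6 + f) = (V + 2*f*(3 + V))*(-6 + f) = (-6 + f)*(V + 2*f*(3 + V)))
3*u(5, -2) + 54 = 3*(-36*(-2) - 6*5 + 6*(-2)² - 11*5*(-2) + 2*5*(-2)²) + 54 = 3*(72 - 30 + 6*4 + 110 + 2*5*4) + 54 = 3*(72 - 30 + 24 + 110 + 40) + 54 = 3*216 + 54 = 648 + 54 = 702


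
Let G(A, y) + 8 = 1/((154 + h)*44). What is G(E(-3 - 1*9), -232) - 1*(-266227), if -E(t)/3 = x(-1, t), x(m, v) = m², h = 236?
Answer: 4568318041/17160 ≈ 2.6622e+5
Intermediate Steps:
E(t) = -3 (E(t) = -3*(-1)² = -3*1 = -3)
G(A, y) = -137279/17160 (G(A, y) = -8 + 1/((154 + 236)*44) = -8 + (1/44)/390 = -8 + (1/390)*(1/44) = -8 + 1/17160 = -137279/17160)
G(E(-3 - 1*9), -232) - 1*(-266227) = -137279/17160 - 1*(-266227) = -137279/17160 + 266227 = 4568318041/17160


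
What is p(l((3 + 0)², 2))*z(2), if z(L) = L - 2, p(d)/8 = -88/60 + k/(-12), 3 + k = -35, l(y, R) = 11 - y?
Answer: 0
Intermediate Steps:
k = -38 (k = -3 - 35 = -38)
p(d) = 68/5 (p(d) = 8*(-88/60 - 38/(-12)) = 8*(-88*1/60 - 38*(-1/12)) = 8*(-22/15 + 19/6) = 8*(17/10) = 68/5)
z(L) = -2 + L
p(l((3 + 0)², 2))*z(2) = 68*(-2 + 2)/5 = (68/5)*0 = 0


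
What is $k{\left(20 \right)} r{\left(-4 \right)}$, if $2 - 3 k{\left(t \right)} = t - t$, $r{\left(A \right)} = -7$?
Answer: $- \frac{14}{3} \approx -4.6667$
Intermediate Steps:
$k{\left(t \right)} = \frac{2}{3}$ ($k{\left(t \right)} = \frac{2}{3} - \frac{t - t}{3} = \frac{2}{3} - 0 = \frac{2}{3} + 0 = \frac{2}{3}$)
$k{\left(20 \right)} r{\left(-4 \right)} = \frac{2}{3} \left(-7\right) = - \frac{14}{3}$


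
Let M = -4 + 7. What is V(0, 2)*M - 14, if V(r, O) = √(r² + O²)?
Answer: -8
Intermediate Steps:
M = 3
V(r, O) = √(O² + r²)
V(0, 2)*M - 14 = √(2² + 0²)*3 - 14 = √(4 + 0)*3 - 14 = √4*3 - 14 = 2*3 - 14 = 6 - 14 = -8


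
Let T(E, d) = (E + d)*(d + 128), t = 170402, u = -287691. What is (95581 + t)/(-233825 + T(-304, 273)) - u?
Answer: 70845368913/246256 ≈ 2.8769e+5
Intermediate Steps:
T(E, d) = (128 + d)*(E + d) (T(E, d) = (E + d)*(128 + d) = (128 + d)*(E + d))
(95581 + t)/(-233825 + T(-304, 273)) - u = (95581 + 170402)/(-233825 + (273**2 + 128*(-304) + 128*273 - 304*273)) - 1*(-287691) = 265983/(-233825 + (74529 - 38912 + 34944 - 82992)) + 287691 = 265983/(-233825 - 12431) + 287691 = 265983/(-246256) + 287691 = 265983*(-1/246256) + 287691 = -265983/246256 + 287691 = 70845368913/246256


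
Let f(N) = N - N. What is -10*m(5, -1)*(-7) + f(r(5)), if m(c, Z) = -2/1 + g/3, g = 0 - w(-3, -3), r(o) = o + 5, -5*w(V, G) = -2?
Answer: -448/3 ≈ -149.33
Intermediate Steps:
w(V, G) = ⅖ (w(V, G) = -⅕*(-2) = ⅖)
r(o) = 5 + o
g = -⅖ (g = 0 - 1*⅖ = 0 - ⅖ = -⅖ ≈ -0.40000)
f(N) = 0
m(c, Z) = -32/15 (m(c, Z) = -2/1 - ⅖/3 = -2*1 - ⅖*⅓ = -2 - 2/15 = -32/15)
-10*m(5, -1)*(-7) + f(r(5)) = -(-64)*(-7)/3 + 0 = -10*224/15 + 0 = -448/3 + 0 = -448/3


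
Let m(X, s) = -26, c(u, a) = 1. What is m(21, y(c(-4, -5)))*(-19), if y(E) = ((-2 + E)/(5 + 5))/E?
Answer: 494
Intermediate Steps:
y(E) = (-⅕ + E/10)/E (y(E) = ((-2 + E)/10)/E = ((-2 + E)*(⅒))/E = (-⅕ + E/10)/E)
m(21, y(c(-4, -5)))*(-19) = -26*(-19) = 494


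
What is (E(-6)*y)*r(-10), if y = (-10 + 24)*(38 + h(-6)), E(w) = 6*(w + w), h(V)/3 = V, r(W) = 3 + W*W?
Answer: -2076480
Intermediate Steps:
r(W) = 3 + W**2
h(V) = 3*V
E(w) = 12*w (E(w) = 6*(2*w) = 12*w)
y = 280 (y = (-10 + 24)*(38 + 3*(-6)) = 14*(38 - 18) = 14*20 = 280)
(E(-6)*y)*r(-10) = ((12*(-6))*280)*(3 + (-10)**2) = (-72*280)*(3 + 100) = -20160*103 = -2076480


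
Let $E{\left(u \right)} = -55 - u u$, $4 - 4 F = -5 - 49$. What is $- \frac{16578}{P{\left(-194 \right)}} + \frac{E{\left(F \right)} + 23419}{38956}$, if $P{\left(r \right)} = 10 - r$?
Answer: $- \frac{213696401}{2649008} \approx -80.67$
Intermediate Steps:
$F = \frac{29}{2}$ ($F = 1 - \frac{-5 - 49}{4} = 1 - - \frac{27}{2} = 1 + \frac{27}{2} = \frac{29}{2} \approx 14.5$)
$E{\left(u \right)} = -55 - u^{2}$
$- \frac{16578}{P{\left(-194 \right)}} + \frac{E{\left(F \right)} + 23419}{38956} = - \frac{16578}{10 - -194} + \frac{\left(-55 - \left(\frac{29}{2}\right)^{2}\right) + 23419}{38956} = - \frac{16578}{10 + 194} + \left(\left(-55 - \frac{841}{4}\right) + 23419\right) \frac{1}{38956} = - \frac{16578}{204} + \left(\left(-55 - \frac{841}{4}\right) + 23419\right) \frac{1}{38956} = \left(-16578\right) \frac{1}{204} + \left(- \frac{1061}{4} + 23419\right) \frac{1}{38956} = - \frac{2763}{34} + \frac{92615}{4} \cdot \frac{1}{38956} = - \frac{2763}{34} + \frac{92615}{155824} = - \frac{213696401}{2649008}$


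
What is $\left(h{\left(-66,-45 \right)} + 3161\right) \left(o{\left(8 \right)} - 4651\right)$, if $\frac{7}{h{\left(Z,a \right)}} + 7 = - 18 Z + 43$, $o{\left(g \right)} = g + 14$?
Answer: $- \frac{5969976553}{408} \approx -1.4632 \cdot 10^{7}$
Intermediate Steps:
$o{\left(g \right)} = 14 + g$
$h{\left(Z,a \right)} = \frac{7}{36 - 18 Z}$ ($h{\left(Z,a \right)} = \frac{7}{-7 - \left(-43 + 18 Z\right)} = \frac{7}{36 - 18 Z}$)
$\left(h{\left(-66,-45 \right)} + 3161\right) \left(o{\left(8 \right)} - 4651\right) = \left(- \frac{7}{-36 + 18 \left(-66\right)} + 3161\right) \left(\left(14 + 8\right) - 4651\right) = \left(- \frac{7}{-36 - 1188} + 3161\right) \left(22 - 4651\right) = \left(- \frac{7}{-1224} + 3161\right) \left(-4629\right) = \left(\left(-7\right) \left(- \frac{1}{1224}\right) + 3161\right) \left(-4629\right) = \left(\frac{7}{1224} + 3161\right) \left(-4629\right) = \frac{3869071}{1224} \left(-4629\right) = - \frac{5969976553}{408}$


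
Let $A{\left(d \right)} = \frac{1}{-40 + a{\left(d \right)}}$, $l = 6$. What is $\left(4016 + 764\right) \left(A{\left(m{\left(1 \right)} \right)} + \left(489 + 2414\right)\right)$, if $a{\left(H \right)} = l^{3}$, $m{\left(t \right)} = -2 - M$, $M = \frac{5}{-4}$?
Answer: $\frac{610560155}{44} \approx 1.3876 \cdot 10^{7}$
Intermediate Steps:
$M = - \frac{5}{4}$ ($M = 5 \left(- \frac{1}{4}\right) = - \frac{5}{4} \approx -1.25$)
$m{\left(t \right)} = - \frac{3}{4}$ ($m{\left(t \right)} = -2 - - \frac{5}{4} = -2 + \frac{5}{4} = - \frac{3}{4}$)
$a{\left(H \right)} = 216$ ($a{\left(H \right)} = 6^{3} = 216$)
$A{\left(d \right)} = \frac{1}{176}$ ($A{\left(d \right)} = \frac{1}{-40 + 216} = \frac{1}{176}$)
$\left(4016 + 764\right) \left(A{\left(m{\left(1 \right)} \right)} + \left(489 + 2414\right)\right) = \left(4016 + 764\right) \left(\frac{1}{176} + \left(489 + 2414\right)\right) = 4780 \left(\frac{1}{176} + 2903\right) = 4780 \cdot \frac{510929}{176} = \frac{610560155}{44}$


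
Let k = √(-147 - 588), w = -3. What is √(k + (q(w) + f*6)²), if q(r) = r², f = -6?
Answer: √(729 + 7*I*√15) ≈ 27.005 + 0.50197*I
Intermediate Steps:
k = 7*I*√15 (k = √(-735) = 7*I*√15 ≈ 27.111*I)
√(k + (q(w) + f*6)²) = √(7*I*√15 + ((-3)² - 6*6)²) = √(7*I*√15 + (9 - 36)²) = √(7*I*√15 + (-27)²) = √(7*I*√15 + 729) = √(729 + 7*I*√15)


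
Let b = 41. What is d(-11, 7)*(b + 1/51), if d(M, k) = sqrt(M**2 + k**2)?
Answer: 2092*sqrt(170)/51 ≈ 534.83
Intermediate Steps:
d(-11, 7)*(b + 1/51) = sqrt((-11)**2 + 7**2)*(41 + 1/51) = sqrt(121 + 49)*(41 + 1/51) = sqrt(170)*(2092/51) = 2092*sqrt(170)/51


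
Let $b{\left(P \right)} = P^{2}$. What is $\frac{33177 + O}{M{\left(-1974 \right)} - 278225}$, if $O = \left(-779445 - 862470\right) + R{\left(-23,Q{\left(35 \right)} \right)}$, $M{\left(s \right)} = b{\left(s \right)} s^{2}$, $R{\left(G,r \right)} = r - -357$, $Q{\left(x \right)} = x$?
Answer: $- \frac{1608346}{15184083570751} \approx -1.0592 \cdot 10^{-7}$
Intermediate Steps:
$R{\left(G,r \right)} = 357 + r$ ($R{\left(G,r \right)} = r + 357 = 357 + r$)
$M{\left(s \right)} = s^{4}$ ($M{\left(s \right)} = s^{2} s^{2} = s^{4}$)
$O = -1641523$ ($O = \left(-779445 - 862470\right) + \left(357 + 35\right) = \left(-779445 - 862470\right) + 392 = -1641915 + 392 = -1641523$)
$\frac{33177 + O}{M{\left(-1974 \right)} - 278225} = \frac{33177 - 1641523}{\left(-1974\right)^{4} - 278225} = - \frac{1608346}{15184083848976 - 278225} = - \frac{1608346}{15184083570751}$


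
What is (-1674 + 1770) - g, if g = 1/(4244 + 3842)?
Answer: 776255/8086 ≈ 96.000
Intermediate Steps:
g = 1/8086 ≈ 0.00012367
(-1674 + 1770) - g = (-1674 + 1770) - 1*1/8086 = 96 - 1/8086 = 776255/8086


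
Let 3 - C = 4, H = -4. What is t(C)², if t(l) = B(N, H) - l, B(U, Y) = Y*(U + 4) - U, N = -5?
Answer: 100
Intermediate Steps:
B(U, Y) = -U + Y*(4 + U) (B(U, Y) = Y*(4 + U) - U = -U + Y*(4 + U))
C = -1 (C = 3 - 1*4 = 3 - 4 = -1)
t(l) = 9 - l (t(l) = (-1*(-5) + 4*(-4) - 5*(-4)) - l = (5 - 16 + 20) - l = 9 - l)
t(C)² = (9 - 1*(-1))² = (9 + 1)² = 10² = 100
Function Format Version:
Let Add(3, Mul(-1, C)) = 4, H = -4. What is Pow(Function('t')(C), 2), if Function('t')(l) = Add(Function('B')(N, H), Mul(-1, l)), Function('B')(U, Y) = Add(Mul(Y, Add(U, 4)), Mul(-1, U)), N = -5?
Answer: 100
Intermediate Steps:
Function('B')(U, Y) = Add(Mul(-1, U), Mul(Y, Add(4, U))) (Function('B')(U, Y) = Add(Mul(Y, Add(4, U)), Mul(-1, U)) = Add(Mul(-1, U), Mul(Y, Add(4, U))))
C = -1 (C = Add(3, Mul(-1, 4)) = Add(3, -4) = -1)
Function('t')(l) = Add(9, Mul(-1, l)) (Function('t')(l) = Add(Add(Mul(-1, -5), Mul(4, -4), Mul(-5, -4)), Mul(-1, l)) = Add(Add(5, -16, 20), Mul(-1, l)) = Add(9, Mul(-1, l)))
Pow(Function('t')(C), 2) = Pow(Add(9, Mul(-1, -1)), 2) = Pow(Add(9, 1), 2) = Pow(10, 2) = 100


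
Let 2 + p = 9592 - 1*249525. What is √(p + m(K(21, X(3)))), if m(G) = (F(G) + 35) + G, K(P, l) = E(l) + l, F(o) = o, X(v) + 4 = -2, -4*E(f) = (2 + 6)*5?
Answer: 2*I*√59983 ≈ 489.83*I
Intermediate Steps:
E(f) = -10 (E(f) = -(2 + 6)*5/4 = -2*5 = -¼*40 = -10)
X(v) = -6 (X(v) = -4 - 2 = -6)
K(P, l) = -10 + l
p = -239935 (p = -2 + (9592 - 1*249525) = -2 + (9592 - 249525) = -2 - 239933 = -239935)
m(G) = 35 + 2*G (m(G) = (G + 35) + G = (35 + G) + G = 35 + 2*G)
√(p + m(K(21, X(3)))) = √(-239935 + (35 + 2*(-10 - 6))) = √(-239935 + (35 + 2*(-16))) = √(-239935 + (35 - 32)) = √(-239935 + 3) = √(-239932) = 2*I*√59983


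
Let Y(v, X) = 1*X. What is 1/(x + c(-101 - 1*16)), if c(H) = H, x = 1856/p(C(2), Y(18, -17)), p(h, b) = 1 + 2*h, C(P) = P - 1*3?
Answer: -1/1973 ≈ -0.00050684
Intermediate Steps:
Y(v, X) = X
C(P) = -3 + P (C(P) = P - 3 = -3 + P)
x = -1856 (x = 1856/(1 + 2*(-3 + 2)) = 1856/(1 + 2*(-1)) = 1856/(1 - 2) = 1856/(-1) = 1856*(-1) = -1856)
1/(x + c(-101 - 1*16)) = 1/(-1856 + (-101 - 1*16)) = 1/(-1856 + (-101 - 16)) = 1/(-1856 - 117) = 1/(-1973) = -1/1973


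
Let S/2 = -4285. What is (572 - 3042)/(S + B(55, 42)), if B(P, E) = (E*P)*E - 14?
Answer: -1235/44218 ≈ -0.027930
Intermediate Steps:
B(P, E) = -14 + P*E² (B(P, E) = P*E² - 14 = -14 + P*E²)
S = -8570 (S = 2*(-4285) = -8570)
(572 - 3042)/(S + B(55, 42)) = (572 - 3042)/(-8570 + (-14 + 55*42²)) = -2470/(-8570 + (-14 + 55*1764)) = -2470/(-8570 + (-14 + 97020)) = -2470/(-8570 + 97006) = -2470/88436 = -2470*1/88436 = -1235/44218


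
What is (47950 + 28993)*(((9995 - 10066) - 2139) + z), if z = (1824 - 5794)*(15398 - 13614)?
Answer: -545117302670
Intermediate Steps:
z = -7082480 (z = -3970*1784 = -7082480)
(47950 + 28993)*(((9995 - 10066) - 2139) + z) = (47950 + 28993)*(((9995 - 10066) - 2139) - 7082480) = 76943*((-71 - 2139) - 7082480) = 76943*(-2210 - 7082480) = 76943*(-7084690) = -545117302670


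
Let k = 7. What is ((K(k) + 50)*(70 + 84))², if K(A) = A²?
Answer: 232440516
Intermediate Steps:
((K(k) + 50)*(70 + 84))² = ((7² + 50)*(70 + 84))² = ((49 + 50)*154)² = (99*154)² = 15246² = 232440516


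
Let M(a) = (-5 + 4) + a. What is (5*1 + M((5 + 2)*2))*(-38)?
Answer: -684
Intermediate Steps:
M(a) = -1 + a
(5*1 + M((5 + 2)*2))*(-38) = (5*1 + (-1 + (5 + 2)*2))*(-38) = (5 + (-1 + 7*2))*(-38) = (5 + (-1 + 14))*(-38) = (5 + 13)*(-38) = 18*(-38) = -684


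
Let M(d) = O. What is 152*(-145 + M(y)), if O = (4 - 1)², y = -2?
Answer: -20672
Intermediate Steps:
O = 9 (O = 3² = 9)
M(d) = 9
152*(-145 + M(y)) = 152*(-145 + 9) = 152*(-136) = -20672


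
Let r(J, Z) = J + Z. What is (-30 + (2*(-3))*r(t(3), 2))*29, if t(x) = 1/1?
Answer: -1392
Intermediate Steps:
t(x) = 1
(-30 + (2*(-3))*r(t(3), 2))*29 = (-30 + (2*(-3))*(1 + 2))*29 = (-30 - 6*3)*29 = (-30 - 18)*29 = -48*29 = -1392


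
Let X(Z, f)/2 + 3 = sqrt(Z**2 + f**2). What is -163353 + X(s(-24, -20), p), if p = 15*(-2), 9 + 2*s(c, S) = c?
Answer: -163359 + 3*sqrt(521) ≈ -1.6329e+5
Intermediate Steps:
s(c, S) = -9/2 + c/2
p = -30
X(Z, f) = -6 + 2*sqrt(Z**2 + f**2)
-163353 + X(s(-24, -20), p) = -163353 + (-6 + 2*sqrt((-9/2 + (1/2)*(-24))**2 + (-30)**2)) = -163353 + (-6 + 2*sqrt((-9/2 - 12)**2 + 900)) = -163353 + (-6 + 2*sqrt((-33/2)**2 + 900)) = -163353 + (-6 + 2*sqrt(1089/4 + 900)) = -163353 + (-6 + 2*sqrt(4689/4)) = -163353 + (-6 + 2*(3*sqrt(521)/2)) = -163353 + (-6 + 3*sqrt(521)) = -163359 + 3*sqrt(521)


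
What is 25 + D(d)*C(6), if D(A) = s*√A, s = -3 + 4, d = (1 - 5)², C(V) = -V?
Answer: 1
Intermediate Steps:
d = 16 (d = (-4)² = 16)
s = 1
D(A) = √A (D(A) = 1*√A = √A)
25 + D(d)*C(6) = 25 + √16*(-1*6) = 25 + 4*(-6) = 25 - 24 = 1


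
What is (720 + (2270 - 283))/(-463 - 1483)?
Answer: -2707/1946 ≈ -1.3911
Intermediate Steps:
(720 + (2270 - 283))/(-463 - 1483) = (720 + 1987)/(-1946) = 2707*(-1/1946) = -2707/1946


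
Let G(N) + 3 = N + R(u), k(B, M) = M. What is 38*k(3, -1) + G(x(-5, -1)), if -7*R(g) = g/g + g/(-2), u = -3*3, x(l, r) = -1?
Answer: -599/14 ≈ -42.786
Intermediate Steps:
u = -9
R(g) = -⅐ + g/14 (R(g) = -(g/g + g/(-2))/7 = -(1 + g*(-½))/7 = -(1 - g/2)/7 = -⅐ + g/14)
G(N) = -53/14 + N (G(N) = -3 + (N + (-⅐ + (1/14)*(-9))) = -3 + (N + (-⅐ - 9/14)) = -3 + (N - 11/14) = -3 + (-11/14 + N) = -53/14 + N)
38*k(3, -1) + G(x(-5, -1)) = 38*(-1) + (-53/14 - 1) = -38 - 67/14 = -599/14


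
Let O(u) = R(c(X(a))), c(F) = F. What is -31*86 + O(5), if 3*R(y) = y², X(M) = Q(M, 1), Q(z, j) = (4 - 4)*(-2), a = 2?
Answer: -2666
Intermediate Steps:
Q(z, j) = 0 (Q(z, j) = 0*(-2) = 0)
X(M) = 0
R(y) = y²/3
O(u) = 0 (O(u) = (⅓)*0² = (⅓)*0 = 0)
-31*86 + O(5) = -31*86 + 0 = -2666 + 0 = -2666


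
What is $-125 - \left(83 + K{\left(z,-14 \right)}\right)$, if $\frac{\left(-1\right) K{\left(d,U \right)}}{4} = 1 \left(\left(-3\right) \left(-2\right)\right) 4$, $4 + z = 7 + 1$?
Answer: $-112$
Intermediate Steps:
$z = 4$ ($z = -4 + \left(7 + 1\right) = -4 + 8 = 4$)
$K{\left(d,U \right)} = -96$ ($K{\left(d,U \right)} = - 4 \cdot 1 \left(\left(-3\right) \left(-2\right)\right) 4 = - 4 \cdot 1 \cdot 6 \cdot 4 = - 4 \cdot 6 \cdot 4 = \left(-4\right) 24 = -96$)
$-125 - \left(83 + K{\left(z,-14 \right)}\right) = -125 - \left(83 - 96\right) = -125 - -13 = -125 + 13 = -112$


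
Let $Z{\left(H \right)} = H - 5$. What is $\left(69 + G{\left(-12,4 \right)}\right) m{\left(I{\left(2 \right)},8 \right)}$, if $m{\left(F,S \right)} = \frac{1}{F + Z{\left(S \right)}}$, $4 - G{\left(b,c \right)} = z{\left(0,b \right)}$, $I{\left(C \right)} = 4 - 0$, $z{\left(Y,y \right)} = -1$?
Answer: $\frac{74}{7} \approx 10.571$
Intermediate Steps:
$I{\left(C \right)} = 4$ ($I{\left(C \right)} = 4 + 0 = 4$)
$G{\left(b,c \right)} = 5$ ($G{\left(b,c \right)} = 4 - -1 = 4 + 1 = 5$)
$Z{\left(H \right)} = -5 + H$ ($Z{\left(H \right)} = H - 5 = -5 + H$)
$m{\left(F,S \right)} = \frac{1}{-5 + F + S}$ ($m{\left(F,S \right)} = \frac{1}{F + \left(-5 + S\right)} = \frac{1}{-5 + F + S}$)
$\left(69 + G{\left(-12,4 \right)}\right) m{\left(I{\left(2 \right)},8 \right)} = \frac{69 + 5}{-5 + 4 + 8} = \frac{74}{7}$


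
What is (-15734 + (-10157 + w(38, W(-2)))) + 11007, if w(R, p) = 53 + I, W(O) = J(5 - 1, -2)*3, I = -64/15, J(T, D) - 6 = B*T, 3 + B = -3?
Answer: -222529/15 ≈ -14835.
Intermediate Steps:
B = -6 (B = -3 - 3 = -6)
J(T, D) = 6 - 6*T
I = -64/15 (I = -64*1/15 = -64/15 ≈ -4.2667)
W(O) = -54 (W(O) = (6 - 6*(5 - 1))*3 = (6 - 6*4)*3 = (6 - 24)*3 = -18*3 = -54)
w(R, p) = 731/15 (w(R, p) = 53 - 64/15 = 731/15)
(-15734 + (-10157 + w(38, W(-2)))) + 11007 = (-15734 + (-10157 + 731/15)) + 11007 = (-15734 - 151624/15) + 11007 = -387634/15 + 11007 = -222529/15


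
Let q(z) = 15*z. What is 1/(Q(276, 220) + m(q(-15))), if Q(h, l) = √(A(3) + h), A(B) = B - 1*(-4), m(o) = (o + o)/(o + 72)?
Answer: -850/79287 + 289*√283/79287 ≈ 0.050598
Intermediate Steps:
m(o) = 2*o/(72 + o) (m(o) = (2*o)/(72 + o) = 2*o/(72 + o))
A(B) = 4 + B (A(B) = B + 4 = 4 + B)
Q(h, l) = √(7 + h) (Q(h, l) = √((4 + 3) + h) = √(7 + h))
1/(Q(276, 220) + m(q(-15))) = 1/(√(7 + 276) + 2*(15*(-15))/(72 + 15*(-15))) = 1/(√283 + 2*(-225)/(72 - 225)) = 1/(√283 + 2*(-225)/(-153)) = 1/(√283 + 2*(-225)*(-1/153)) = 1/(√283 + 50/17) = 1/(50/17 + √283)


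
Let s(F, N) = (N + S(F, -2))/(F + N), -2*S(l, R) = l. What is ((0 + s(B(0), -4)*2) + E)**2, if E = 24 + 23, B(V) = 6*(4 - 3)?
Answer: 1600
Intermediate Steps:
B(V) = 6 (B(V) = 6*1 = 6)
S(l, R) = -l/2
s(F, N) = (N - F/2)/(F + N)
E = 47
((0 + s(B(0), -4)*2) + E)**2 = ((0 + ((-4 - 1/2*6)/(6 - 4))*2) + 47)**2 = ((0 + ((-4 - 3)/2)*2) + 47)**2 = ((0 + ((1/2)*(-7))*2) + 47)**2 = ((0 - 7/2*2) + 47)**2 = ((0 - 7) + 47)**2 = (-7 + 47)**2 = 40**2 = 1600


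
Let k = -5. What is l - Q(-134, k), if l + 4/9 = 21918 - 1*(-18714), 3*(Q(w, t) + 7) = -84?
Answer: 365999/9 ≈ 40667.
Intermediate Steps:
Q(w, t) = -35 (Q(w, t) = -7 + (⅓)*(-84) = -7 - 28 = -35)
l = 365684/9 (l = -4/9 + (21918 - 1*(-18714)) = -4/9 + (21918 + 18714) = -4/9 + 40632 = 365684/9 ≈ 40632.)
l - Q(-134, k) = 365684/9 - 1*(-35) = 365684/9 + 35 = 365999/9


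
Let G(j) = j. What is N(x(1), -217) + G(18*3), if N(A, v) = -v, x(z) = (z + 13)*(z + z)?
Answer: 271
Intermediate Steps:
x(z) = 2*z*(13 + z) (x(z) = (13 + z)*(2*z) = 2*z*(13 + z))
N(x(1), -217) + G(18*3) = -1*(-217) + 18*3 = 217 + 54 = 271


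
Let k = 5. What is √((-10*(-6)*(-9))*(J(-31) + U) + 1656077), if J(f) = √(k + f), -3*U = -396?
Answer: √(1584797 - 540*I*√26) ≈ 1258.9 - 1.09*I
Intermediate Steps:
U = 132 (U = -⅓*(-396) = 132)
J(f) = √(5 + f)
√((-10*(-6)*(-9))*(J(-31) + U) + 1656077) = √((-10*(-6)*(-9))*(√(5 - 31) + 132) + 1656077) = √((60*(-9))*(√(-26) + 132) + 1656077) = √(-540*(I*√26 + 132) + 1656077) = √(-540*(132 + I*√26) + 1656077) = √((-71280 - 540*I*√26) + 1656077) = √(1584797 - 540*I*√26)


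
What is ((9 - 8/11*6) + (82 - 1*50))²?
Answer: 162409/121 ≈ 1342.2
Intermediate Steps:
((9 - 8/11*6) + (82 - 1*50))² = ((9 - 8*1/11*6) + (82 - 50))² = ((9 - 8/11*6) + 32)² = ((9 - 48/11) + 32)² = (51/11 + 32)² = (403/11)² = 162409/121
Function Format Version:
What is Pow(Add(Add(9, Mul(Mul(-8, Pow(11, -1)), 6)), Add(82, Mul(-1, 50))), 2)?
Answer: Rational(162409, 121) ≈ 1342.2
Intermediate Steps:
Pow(Add(Add(9, Mul(Mul(-8, Pow(11, -1)), 6)), Add(82, Mul(-1, 50))), 2) = Pow(Add(Add(9, Mul(Mul(-8, Rational(1, 11)), 6)), Add(82, -50)), 2) = Pow(Add(Add(9, Mul(Rational(-8, 11), 6)), 32), 2) = Pow(Add(Add(9, Rational(-48, 11)), 32), 2) = Pow(Add(Rational(51, 11), 32), 2) = Pow(Rational(403, 11), 2) = Rational(162409, 121)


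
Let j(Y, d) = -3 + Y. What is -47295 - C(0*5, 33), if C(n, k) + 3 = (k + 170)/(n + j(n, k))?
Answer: -141673/3 ≈ -47224.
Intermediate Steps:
C(n, k) = -3 + (170 + k)/(-3 + 2*n) (C(n, k) = -3 + (k + 170)/(n + (-3 + n)) = -3 + (170 + k)/(-3 + 2*n))
-47295 - C(0*5, 33) = -47295 - (179 + 33 - 0*5)/(-3 + 2*(0*5)) = -47295 - (179 + 33 - 6*0)/(-3 + 2*0) = -47295 - (179 + 33 + 0)/(-3 + 0) = -47295 - 212/(-3) = -47295 - (-1)*212/3 = -47295 - 1*(-212/3) = -47295 + 212/3 = -141673/3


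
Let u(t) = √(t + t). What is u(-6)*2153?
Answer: 4306*I*√3 ≈ 7458.2*I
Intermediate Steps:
u(t) = √2*√t (u(t) = √(2*t) = √2*√t)
u(-6)*2153 = (√2*√(-6))*2153 = (√2*(I*√6))*2153 = (2*I*√3)*2153 = 4306*I*√3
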